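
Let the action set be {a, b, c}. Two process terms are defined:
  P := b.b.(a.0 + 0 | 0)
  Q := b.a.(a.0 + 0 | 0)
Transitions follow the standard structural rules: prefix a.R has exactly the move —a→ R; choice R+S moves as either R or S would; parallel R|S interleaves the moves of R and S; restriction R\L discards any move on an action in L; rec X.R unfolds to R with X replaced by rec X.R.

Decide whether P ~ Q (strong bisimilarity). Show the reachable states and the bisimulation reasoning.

not bisimilar

Reachable graph of P (4 states):
  s0 = b.b.(a.0 + 0 | 0) :: ··b··> s1
  s1 = b.(a.0 + 0 | 0) :: ··b··> s2
  s2 = a.0 + 0 | 0 :: ··a··> s3
  s3 = 0 :: ∅
Reachable graph of Q (4 states):
  t0 = b.a.(a.0 + 0 | 0) :: ··b··> t1
  t1 = a.(a.0 + 0 | 0) :: ··a··> t2
  t2 = a.0 + 0 | 0 :: ··a··> t3
  t3 = 0 :: ∅
Partition-refinement fixed point:
  B0 = {s0}
  B1 = {s1}
  B2 = {s2, t2}
  B3 = {s3, t3}
  B4 = {t0}
  B5 = {t1}
s0 ∈ B0, t0 ∈ B4 → different blocks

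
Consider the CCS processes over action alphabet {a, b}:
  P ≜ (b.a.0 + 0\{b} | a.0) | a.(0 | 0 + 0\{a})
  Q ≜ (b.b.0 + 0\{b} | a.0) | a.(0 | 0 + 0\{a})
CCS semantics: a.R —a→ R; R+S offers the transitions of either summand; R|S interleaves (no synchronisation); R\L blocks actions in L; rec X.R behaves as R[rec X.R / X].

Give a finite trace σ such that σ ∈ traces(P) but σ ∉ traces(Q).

aba

LTS(P): 8 reachable states
  s0 = (b.a.0 + 0\{b} | a.0) | a.(0 | 0 + 0\{a}) :: --a--▸ s1, --a--▸ s2, --b--▸ s3
  s1 = (b.a.0 + 0\{b} | a.0) | (0 | 0 + 0\{a}) :: --a--▸ s4, --b--▸ s5
  s2 = 0\{b} | 0 | a.(0 | 0 + 0\{a}) :: --a--▸ s4
  s3 = a.0 | a.(0 | 0 + 0\{a}) :: --a--▸ s5, --a--▸ s6
  s4 = 0\{b} | 0 | (0 | 0 + 0\{a}) :: deadlocked
  s5 = a.0 | (0 | 0 + 0\{a}) :: --a--▸ s7
  s6 = 0 | a.(0 | 0 + 0\{a}) :: --a--▸ s7
  s7 = 0 | (0 | 0 + 0\{a}) :: deadlocked
LTS(Q): 8 reachable states
  t0 = (b.b.0 + 0\{b} | a.0) | a.(0 | 0 + 0\{a}) :: --a--▸ t1, --a--▸ t2, --b--▸ t3
  t1 = (b.b.0 + 0\{b} | a.0) | (0 | 0 + 0\{a}) :: --a--▸ t4, --b--▸ t5
  t2 = 0\{b} | 0 | a.(0 | 0 + 0\{a}) :: --a--▸ t4
  t3 = b.0 | a.(0 | 0 + 0\{a}) :: --a--▸ t5, --b--▸ t6
  t4 = 0\{b} | 0 | (0 | 0 + 0\{a}) :: deadlocked
  t5 = b.0 | (0 | 0 + 0\{a}) :: --b--▸ t7
  t6 = 0 | a.(0 | 0 + 0\{a}) :: --a--▸ t7
  t7 = 0 | (0 | 0 + 0\{a}) :: deadlocked
Executing aba from P (initial set {s0}):
  step 1 (a): {s1, s2}
  step 2 (b): {s5}
  step 3 (a): {s7}
  — P admits the full trace.
Executing aba from Q (initial set {t0}):
  step 1 (a): {t1, t2}
  step 2 (b): {t5}
  step 3 (a): no successor for Q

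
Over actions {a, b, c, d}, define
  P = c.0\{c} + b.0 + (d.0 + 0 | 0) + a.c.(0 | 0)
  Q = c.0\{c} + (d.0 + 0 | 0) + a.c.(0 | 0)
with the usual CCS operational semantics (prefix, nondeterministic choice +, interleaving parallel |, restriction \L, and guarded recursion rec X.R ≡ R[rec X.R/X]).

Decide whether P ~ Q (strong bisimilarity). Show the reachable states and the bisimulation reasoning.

LTS(P): 5 reachable states
  m0 = c.0\{c} + b.0 + (d.0 + 0 | 0) + a.c.(0 | 0) :: —a→ m1, —b→ m2, —c→ m3, —d→ m2
  m1 = c.(0 | 0) :: —c→ m4
  m2 = 0 :: ∅
  m3 = 0\{c} :: ∅
  m4 = 0 | 0 :: ∅
LTS(Q): 5 reachable states
  n0 = c.0\{c} + (d.0 + 0 | 0) + a.c.(0 | 0) :: —a→ n1, —c→ n2, —d→ n3
  n1 = c.(0 | 0) :: —c→ n4
  n2 = 0\{c} :: ∅
  n3 = 0 :: ∅
  n4 = 0 | 0 :: ∅
Coarsest stable partition (strong bisimilarity classes):
  B0 = {m0}
  B1 = {m1, n1}
  B2 = {m2, m3, m4, n2, n3, n4}
  B3 = {n0}
m0 ∈ B0, n0 ∈ B3 → different blocks

not bisimilar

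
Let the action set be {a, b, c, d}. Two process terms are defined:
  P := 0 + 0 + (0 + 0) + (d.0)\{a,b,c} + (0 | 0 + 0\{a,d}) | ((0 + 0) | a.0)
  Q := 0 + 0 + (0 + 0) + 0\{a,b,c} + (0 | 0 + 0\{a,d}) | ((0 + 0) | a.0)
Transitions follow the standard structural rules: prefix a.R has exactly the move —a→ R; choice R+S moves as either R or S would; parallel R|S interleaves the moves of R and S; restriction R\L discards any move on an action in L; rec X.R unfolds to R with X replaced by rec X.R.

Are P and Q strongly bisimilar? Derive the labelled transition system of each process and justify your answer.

P's transition system — 3 states:
  s0 = 0 + 0 + (0 + 0) + (d.0)\{a,b,c} + (0 | 0 + 0\{a,d}) | ((0 + 0) | a.0) ⊢ =a=> s1, =d=> s2
  s1 = (0 | 0 + 0\{a,d}) | ((0 + 0) | 0) ⊢ ∅
  s2 = 0\{a,b,c} ⊢ ∅
Q's transition system — 2 states:
  t0 = 0 + 0 + (0 + 0) + 0\{a,b,c} + (0 | 0 + 0\{a,d}) | ((0 + 0) | a.0) ⊢ =a=> t1
  t1 = (0 | 0 + 0\{a,d}) | ((0 + 0) | 0) ⊢ ∅
Partition-refinement fixed point:
  B0 = {s0}
  B1 = {s1, s2, t1}
  B2 = {t0}
s0 ∈ B0, t0 ∈ B2 → different blocks

NO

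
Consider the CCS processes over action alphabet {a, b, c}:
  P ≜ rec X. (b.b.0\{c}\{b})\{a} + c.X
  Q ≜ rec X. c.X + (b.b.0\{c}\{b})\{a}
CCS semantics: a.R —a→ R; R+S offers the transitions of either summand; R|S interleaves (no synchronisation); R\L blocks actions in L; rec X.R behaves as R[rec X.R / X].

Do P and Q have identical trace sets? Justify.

LTS(P): 3 reachable states
  s0 = rec X. (b.b.0\{c}\{b})\{a} + c.X :: —b→ s1, —c→ s0
  s1 = (b.0\{c}\{b})\{a} :: —b→ s2
  s2 = 0\{c}\{b}\{a} :: ∅
LTS(Q): 3 reachable states
  t0 = rec X. c.X + (b.b.0\{c}\{b})\{a} :: —b→ t1, —c→ t0
  t1 = (b.0\{c}\{b})\{a} :: —b→ t2
  t2 = 0\{c}\{b}\{a} :: ∅
Partition-refinement fixed point:
  B0 = {s0, t0}
  B1 = {s1, t1}
  B2 = {s2, t2}
s0 ∈ B0, t0 ∈ B0 → same block
Bisimilar ⇒ trace-equivalent.

traces(P) = traces(Q)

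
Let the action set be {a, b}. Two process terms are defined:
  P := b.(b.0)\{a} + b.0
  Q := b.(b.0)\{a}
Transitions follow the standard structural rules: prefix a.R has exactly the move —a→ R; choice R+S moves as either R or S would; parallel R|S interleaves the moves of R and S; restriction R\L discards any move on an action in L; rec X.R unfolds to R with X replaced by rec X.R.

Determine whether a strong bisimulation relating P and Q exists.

NO

LTS(P): 4 reachable states
  m0 = b.(b.0)\{a} + b.0 | -b-> m1, -b-> m2
  m1 = (b.0)\{a} | -b-> m3
  m2 = 0 | ∅
  m3 = 0\{a} | ∅
LTS(Q): 3 reachable states
  n0 = b.(b.0)\{a} | -b-> n1
  n1 = (b.0)\{a} | -b-> n2
  n2 = 0\{a} | ∅
Bisimilarity quotient blocks:
  B0 = {m0}
  B1 = {m1, n1}
  B2 = {m2, m3, n2}
  B3 = {n0}
m0 ∈ B0, n0 ∈ B3 → different blocks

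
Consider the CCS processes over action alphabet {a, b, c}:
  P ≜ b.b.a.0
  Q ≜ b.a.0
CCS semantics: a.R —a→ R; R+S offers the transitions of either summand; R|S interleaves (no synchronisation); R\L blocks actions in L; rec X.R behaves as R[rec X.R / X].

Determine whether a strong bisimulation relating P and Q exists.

Reachable graph of P (4 states):
  m0 = b.b.a.0 has moves -b-> m1
  m1 = b.a.0 has moves -b-> m2
  m2 = a.0 has moves -a-> m3
  m3 = 0 has moves stopped
Reachable graph of Q (3 states):
  n0 = b.a.0 has moves -b-> n1
  n1 = a.0 has moves -a-> n2
  n2 = 0 has moves stopped
Partition-refinement fixed point:
  B0 = {m0}
  B1 = {m1, n0}
  B2 = {m2, n1}
  B3 = {m3, n2}
m0 ∈ B0, n0 ∈ B1 → different blocks

not bisimilar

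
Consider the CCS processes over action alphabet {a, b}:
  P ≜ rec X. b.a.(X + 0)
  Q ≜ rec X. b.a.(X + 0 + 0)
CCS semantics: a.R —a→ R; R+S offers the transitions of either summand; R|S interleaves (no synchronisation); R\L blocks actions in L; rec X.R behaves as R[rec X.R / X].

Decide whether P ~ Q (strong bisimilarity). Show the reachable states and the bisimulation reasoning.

Reachable graph of P (3 states):
  u0 = rec X. b.a.(X + 0) → ··b··> u1
  u1 = a.((rec X. b.a.(X + 0)) + 0) → ··a··> u2
  u2 = (rec X. b.a.(X + 0)) + 0 → ··b··> u1
Reachable graph of Q (3 states):
  v0 = rec X. b.a.(X + 0 + 0) → ··b··> v1
  v1 = a.((rec X. b.a.(X + 0 + 0)) + 0 + 0) → ··a··> v2
  v2 = (rec X. b.a.(X + 0 + 0)) + 0 + 0 → ··b··> v1
Coarsest stable partition (strong bisimilarity classes):
  B0 = {u0, u2, v0, v2}
  B1 = {u1, v1}
u0 ∈ B0, v0 ∈ B0 → same block

P ~ Q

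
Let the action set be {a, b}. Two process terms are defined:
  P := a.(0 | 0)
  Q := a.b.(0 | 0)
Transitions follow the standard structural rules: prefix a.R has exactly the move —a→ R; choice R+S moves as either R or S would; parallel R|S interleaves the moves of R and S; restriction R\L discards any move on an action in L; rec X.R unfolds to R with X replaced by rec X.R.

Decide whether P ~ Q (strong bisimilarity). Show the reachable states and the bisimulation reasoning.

not bisimilar

Reachable graph of P (2 states):
  s0 = a.(0 | 0) has moves -a-> s1
  s1 = 0 | 0 has moves deadlocked
Reachable graph of Q (3 states):
  t0 = a.b.(0 | 0) has moves -a-> t1
  t1 = b.(0 | 0) has moves -b-> t2
  t2 = 0 | 0 has moves deadlocked
Bisimilarity quotient blocks:
  B0 = {s0}
  B1 = {s1, t2}
  B2 = {t0}
  B3 = {t1}
s0 ∈ B0, t0 ∈ B2 → different blocks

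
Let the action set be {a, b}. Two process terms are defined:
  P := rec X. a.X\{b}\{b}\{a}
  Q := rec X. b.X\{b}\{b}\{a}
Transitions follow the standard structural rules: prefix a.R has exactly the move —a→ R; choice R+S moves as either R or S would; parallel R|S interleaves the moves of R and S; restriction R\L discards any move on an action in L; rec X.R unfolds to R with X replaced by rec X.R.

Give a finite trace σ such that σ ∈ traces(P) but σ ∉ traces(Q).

LTS(P): 2 reachable states
  s0 = rec X. a.X\{b}\{b}\{a} | -a-> s1
  s1 = (rec X. a.X\{b}\{b}\{a})\{b}\{b}\{a} | ∅
LTS(Q): 2 reachable states
  t0 = rec X. b.X\{b}\{b}\{a} | -b-> t1
  t1 = (rec X. b.X\{b}\{b}\{a})\{b}\{b}\{a} | ∅
Run σ = ⟨a⟩ on P: start {s0}
  [1] a ⇒ {s1}
  — P admits the full trace.
Run σ = ⟨a⟩ on Q: start {t0}
  [1] a ⇒ ∅  — Q cannot continue

a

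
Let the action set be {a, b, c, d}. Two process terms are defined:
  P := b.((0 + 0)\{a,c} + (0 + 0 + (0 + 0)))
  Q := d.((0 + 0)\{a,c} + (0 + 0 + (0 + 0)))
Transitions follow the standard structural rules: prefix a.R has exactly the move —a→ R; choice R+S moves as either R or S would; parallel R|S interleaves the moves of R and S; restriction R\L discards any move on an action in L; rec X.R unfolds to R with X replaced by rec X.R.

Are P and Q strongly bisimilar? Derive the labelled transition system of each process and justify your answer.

LTS(P): 2 reachable states
  u0 = b.((0 + 0)\{a,c} + (0 + 0 + (0 + 0))) has moves --b--▸ u1
  u1 = (0 + 0)\{a,c} + (0 + 0 + (0 + 0)) has moves deadlocked
LTS(Q): 2 reachable states
  v0 = d.((0 + 0)\{a,c} + (0 + 0 + (0 + 0))) has moves --d--▸ v1
  v1 = (0 + 0)\{a,c} + (0 + 0 + (0 + 0)) has moves deadlocked
Bisimilarity quotient blocks:
  B0 = {u0}
  B1 = {u1, v1}
  B2 = {v0}
u0 ∈ B0, v0 ∈ B2 → different blocks

NO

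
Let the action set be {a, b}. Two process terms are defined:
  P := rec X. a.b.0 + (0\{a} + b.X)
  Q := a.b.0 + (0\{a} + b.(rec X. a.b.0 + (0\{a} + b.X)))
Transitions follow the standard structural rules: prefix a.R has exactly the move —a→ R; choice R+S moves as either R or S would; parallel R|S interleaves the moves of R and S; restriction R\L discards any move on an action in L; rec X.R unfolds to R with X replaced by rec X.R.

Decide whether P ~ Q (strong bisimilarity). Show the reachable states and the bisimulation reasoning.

bisimilar

LTS(P): 3 reachable states
  u0 = rec X. a.b.0 + (0\{a} + b.X) | -a-> u1, -b-> u0
  u1 = b.0 | -b-> u2
  u2 = 0 | deadlocked
LTS(Q): 4 reachable states
  v0 = a.b.0 + (0\{a} + b.(rec X. a.b.0 + (0\{a} + b.X))) | -a-> v1, -b-> v2
  v1 = b.0 | -b-> v3
  v2 = rec X. a.b.0 + (0\{a} + b.X) | -a-> v1, -b-> v2
  v3 = 0 | deadlocked
Bisimilarity quotient blocks:
  B0 = {u0, v0, v2}
  B1 = {u1, v1}
  B2 = {u2, v3}
u0 ∈ B0, v0 ∈ B0 → same block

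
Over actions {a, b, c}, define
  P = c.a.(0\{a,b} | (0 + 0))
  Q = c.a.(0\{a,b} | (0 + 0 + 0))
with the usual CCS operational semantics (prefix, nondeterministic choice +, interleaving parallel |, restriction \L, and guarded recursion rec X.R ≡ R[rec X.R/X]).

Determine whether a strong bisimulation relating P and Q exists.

LTS(P): 3 reachable states
  s0 = c.a.(0\{a,b} | (0 + 0)) has moves -c-> s1
  s1 = a.(0\{a,b} | (0 + 0)) has moves -a-> s2
  s2 = 0\{a,b} | (0 + 0) has moves (no moves)
LTS(Q): 3 reachable states
  t0 = c.a.(0\{a,b} | (0 + 0 + 0)) has moves -c-> t1
  t1 = a.(0\{a,b} | (0 + 0 + 0)) has moves -a-> t2
  t2 = 0\{a,b} | (0 + 0 + 0) has moves (no moves)
Coarsest stable partition (strong bisimilarity classes):
  B0 = {s0, t0}
  B1 = {s1, t1}
  B2 = {s2, t2}
s0 ∈ B0, t0 ∈ B0 → same block

YES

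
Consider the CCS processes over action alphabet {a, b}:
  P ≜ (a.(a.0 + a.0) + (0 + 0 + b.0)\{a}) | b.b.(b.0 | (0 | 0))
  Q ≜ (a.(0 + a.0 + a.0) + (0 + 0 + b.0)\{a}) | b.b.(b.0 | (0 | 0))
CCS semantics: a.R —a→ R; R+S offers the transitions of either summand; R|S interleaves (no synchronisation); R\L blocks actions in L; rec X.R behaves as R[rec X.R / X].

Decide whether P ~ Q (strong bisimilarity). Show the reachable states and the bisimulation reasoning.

LTS(P): 16 reachable states
  m0 = (a.(a.0 + a.0) + (0 + 0 + b.0)\{a}) | b.b.(b.0 | (0 | 0)) ⊢ —a→ m1, —b→ m2, —b→ m3
  m1 = (a.0 + a.0) | b.b.(b.0 | (0 | 0)) ⊢ —a→ m4, —b→ m5
  m2 = (a.(a.0 + a.0) + (0 + 0 + b.0)\{a}) | b.(b.0 | (0 | 0)) ⊢ —a→ m5, —b→ m6, —b→ m7
  m3 = 0\{a} | b.b.(b.0 | (0 | 0)) ⊢ —b→ m7
  m4 = 0 | b.b.(b.0 | (0 | 0)) ⊢ —b→ m8
  m5 = (a.0 + a.0) | b.(b.0 | (0 | 0)) ⊢ —a→ m8, —b→ m9
  m6 = (a.(a.0 + a.0) + (0 + 0 + b.0)\{a}) | (b.0 | (0 | 0)) ⊢ —a→ m9, —b→ m10, —b→ m11
  m7 = 0\{a} | b.(b.0 | (0 | 0)) ⊢ —b→ m11
  m8 = 0 | b.(b.0 | (0 | 0)) ⊢ —b→ m12
  m9 = (a.0 + a.0) | (b.0 | (0 | 0)) ⊢ —a→ m12, —b→ m13
  m10 = (a.(a.0 + a.0) + (0 + 0 + b.0)\{a}) | (0 | (0 | 0)) ⊢ —a→ m13, —b→ m14
  m11 = 0\{a} | (b.0 | (0 | 0)) ⊢ —b→ m14
  m12 = 0 | (b.0 | (0 | 0)) ⊢ —b→ m15
  m13 = (a.0 + a.0) | (0 | (0 | 0)) ⊢ —a→ m15
  m14 = 0\{a} | (0 | (0 | 0)) ⊢ deadlocked
  m15 = 0 | (0 | (0 | 0)) ⊢ deadlocked
LTS(Q): 16 reachable states
  n0 = (a.(0 + a.0 + a.0) + (0 + 0 + b.0)\{a}) | b.b.(b.0 | (0 | 0)) ⊢ —a→ n1, —b→ n2, —b→ n3
  n1 = (0 + a.0 + a.0) | b.b.(b.0 | (0 | 0)) ⊢ —a→ n4, —b→ n5
  n2 = (a.(0 + a.0 + a.0) + (0 + 0 + b.0)\{a}) | b.(b.0 | (0 | 0)) ⊢ —a→ n5, —b→ n6, —b→ n7
  n3 = 0\{a} | b.b.(b.0 | (0 | 0)) ⊢ —b→ n7
  n4 = 0 | b.b.(b.0 | (0 | 0)) ⊢ —b→ n8
  n5 = (0 + a.0 + a.0) | b.(b.0 | (0 | 0)) ⊢ —a→ n8, —b→ n9
  n6 = (a.(0 + a.0 + a.0) + (0 + 0 + b.0)\{a}) | (b.0 | (0 | 0)) ⊢ —a→ n9, —b→ n10, —b→ n11
  n7 = 0\{a} | b.(b.0 | (0 | 0)) ⊢ —b→ n11
  n8 = 0 | b.(b.0 | (0 | 0)) ⊢ —b→ n12
  n9 = (0 + a.0 + a.0) | (b.0 | (0 | 0)) ⊢ —a→ n12, —b→ n13
  n10 = (a.(0 + a.0 + a.0) + (0 + 0 + b.0)\{a}) | (0 | (0 | 0)) ⊢ —a→ n13, —b→ n14
  n11 = 0\{a} | (b.0 | (0 | 0)) ⊢ —b→ n14
  n12 = 0 | (b.0 | (0 | 0)) ⊢ —b→ n15
  n13 = (0 + a.0 + a.0) | (0 | (0 | 0)) ⊢ —a→ n15
  n14 = 0\{a} | (0 | (0 | 0)) ⊢ deadlocked
  n15 = 0 | (0 | (0 | 0)) ⊢ deadlocked
Coarsest stable partition (strong bisimilarity classes):
  B0 = {m0, n0}
  B1 = {m3, m4, n3, n4}
  B2 = {m7, m8, n7, n8}
  B3 = {m11, m12, n11, n12}
  B4 = {m14, m15, n14, n15}
  B5 = {m2, n2}
  B6 = {m5, n5}
  B7 = {m9, n9}
  B8 = {m13, n13}
  B9 = {m6, n6}
  B10 = {m10, n10}
  B11 = {m1, n1}
m0 ∈ B0, n0 ∈ B0 → same block

P ~ Q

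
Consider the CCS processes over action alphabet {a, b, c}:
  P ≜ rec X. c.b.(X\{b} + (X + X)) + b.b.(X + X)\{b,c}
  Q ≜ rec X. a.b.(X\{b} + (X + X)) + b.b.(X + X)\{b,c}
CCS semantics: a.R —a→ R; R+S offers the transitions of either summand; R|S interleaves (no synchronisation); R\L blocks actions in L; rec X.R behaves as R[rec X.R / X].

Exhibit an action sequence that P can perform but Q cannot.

LTS(P): 6 reachable states
  p0 = rec X. c.b.(X\{b} + (X + X)) + b.b.(X + X)\{b,c} :: --b--▸ p1, --c--▸ p2
  p1 = b.((rec X. c.b.(X\{b} + (X + X)) + b.b.(X + X)\{b,c}) + (rec X. c.b.(X\{b} + (X + X)) + b.b.(X + X)\{b,c}))\{b,c} :: --b--▸ p3
  p2 = b.((rec X. c.b.(X\{b} + (X + X)) + b.b.(X + X)\{b,c})\{b} + ((rec X. c.b.(X\{b} + (X + X)) + b.b.(X + X)\{b,c}) + (rec X. c.b.(X\{b} + (X + X)) + b.b.(X + X)\{b,c}))) :: --b--▸ p4
  p3 = ((rec X. c.b.(X\{b} + (X + X)) + b.b.(X + X)\{b,c}) + (rec X. c.b.(X\{b} + (X + X)) + b.b.(X + X)\{b,c}))\{b,c} :: ·
  p4 = (rec X. c.b.(X\{b} + (X + X)) + b.b.(X + X)\{b,c})\{b} + ((rec X. c.b.(X\{b} + (X + X)) + b.b.(X + X)\{b,c}) + (rec X. c.b.(X\{b} + (X + X)) + b.b.(X + X)\{b,c})) :: --b--▸ p1, --c--▸ p2, --c--▸ p5
  p5 = (b.((rec X. c.b.(X\{b} + (X + X)) + b.b.(X + X)\{b,c})\{b} + ((rec X. c.b.(X\{b} + (X + X)) + b.b.(X + X)\{b,c}) + (rec X. c.b.(X\{b} + (X + X)) + b.b.(X + X)\{b,c}))))\{b} :: ·
LTS(Q): 7 reachable states
  q0 = rec X. a.b.(X\{b} + (X + X)) + b.b.(X + X)\{b,c} :: --a--▸ q1, --b--▸ q2
  q1 = b.((rec X. a.b.(X\{b} + (X + X)) + b.b.(X + X)\{b,c})\{b} + ((rec X. a.b.(X\{b} + (X + X)) + b.b.(X + X)\{b,c}) + (rec X. a.b.(X\{b} + (X + X)) + b.b.(X + X)\{b,c}))) :: --b--▸ q3
  q2 = b.((rec X. a.b.(X\{b} + (X + X)) + b.b.(X + X)\{b,c}) + (rec X. a.b.(X\{b} + (X + X)) + b.b.(X + X)\{b,c}))\{b,c} :: --b--▸ q4
  q3 = (rec X. a.b.(X\{b} + (X + X)) + b.b.(X + X)\{b,c})\{b} + ((rec X. a.b.(X\{b} + (X + X)) + b.b.(X + X)\{b,c}) + (rec X. a.b.(X\{b} + (X + X)) + b.b.(X + X)\{b,c})) :: --a--▸ q1, --a--▸ q5, --b--▸ q2
  q4 = ((rec X. a.b.(X\{b} + (X + X)) + b.b.(X + X)\{b,c}) + (rec X. a.b.(X\{b} + (X + X)) + b.b.(X + X)\{b,c}))\{b,c} :: --a--▸ q6
  q5 = (b.((rec X. a.b.(X\{b} + (X + X)) + b.b.(X + X)\{b,c})\{b} + ((rec X. a.b.(X\{b} + (X + X)) + b.b.(X + X)\{b,c}) + (rec X. a.b.(X\{b} + (X + X)) + b.b.(X + X)\{b,c}))))\{b} :: ·
  q6 = (b.((rec X. a.b.(X\{b} + (X + X)) + b.b.(X + X)\{b,c})\{b} + ((rec X. a.b.(X\{b} + (X + X)) + b.b.(X + X)\{b,c}) + (rec X. a.b.(X\{b} + (X + X)) + b.b.(X + X)\{b,c}))))\{b,c} :: ·
Run σ = ⟨c⟩ on P: start {p0}
  after c @ step 1: {p2}
  ✓ P
Run σ = ⟨c⟩ on Q: start {q0}
  after c @ step 1: ∅ (Q stuck)

c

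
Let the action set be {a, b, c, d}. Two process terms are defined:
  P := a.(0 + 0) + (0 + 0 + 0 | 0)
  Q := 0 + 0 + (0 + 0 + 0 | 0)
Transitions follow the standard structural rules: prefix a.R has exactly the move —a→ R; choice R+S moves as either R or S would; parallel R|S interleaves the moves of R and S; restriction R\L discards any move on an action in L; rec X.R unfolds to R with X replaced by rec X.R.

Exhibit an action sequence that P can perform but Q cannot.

a

P's transition system — 2 states:
  m0 = a.(0 + 0) + (0 + 0 + 0 | 0) | =a=> m1
  m1 = 0 + 0 | ·
Q's transition system — 1 states:
  n0 = 0 + 0 + (0 + 0 + 0 | 0) | ·
Run σ = ⟨a⟩ on P: start {m0}
  [1] a ⇒ {m1}
  — P admits the full trace.
Run σ = ⟨a⟩ on Q: start {n0}
  [1] a ⇒ no successor for Q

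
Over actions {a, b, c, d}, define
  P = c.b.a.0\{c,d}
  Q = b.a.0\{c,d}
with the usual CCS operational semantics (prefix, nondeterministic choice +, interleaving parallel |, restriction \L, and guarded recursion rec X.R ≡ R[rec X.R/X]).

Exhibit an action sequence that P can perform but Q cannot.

LTS(P): 4 reachable states
  m0 = c.b.a.0\{c,d} | —c→ m1
  m1 = b.a.0\{c,d} | —b→ m2
  m2 = a.0\{c,d} | —a→ m3
  m3 = 0\{c,d} | (no moves)
LTS(Q): 3 reachable states
  n0 = b.a.0\{c,d} | —b→ n1
  n1 = a.0\{c,d} | —a→ n2
  n2 = 0\{c,d} | (no moves)
Executing c from P (initial set {m0}):
  step 1 (c): {m1}
  ✓ P
Executing c from Q (initial set {n0}):
  step 1 (c): ∅ (Q stuck)

c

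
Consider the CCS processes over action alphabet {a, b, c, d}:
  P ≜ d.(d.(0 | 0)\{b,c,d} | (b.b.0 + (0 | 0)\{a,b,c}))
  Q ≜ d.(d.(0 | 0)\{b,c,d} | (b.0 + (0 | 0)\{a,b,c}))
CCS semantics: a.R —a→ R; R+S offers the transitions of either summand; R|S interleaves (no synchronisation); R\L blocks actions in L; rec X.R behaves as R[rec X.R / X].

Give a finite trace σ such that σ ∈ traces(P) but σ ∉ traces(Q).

P's transition system — 7 states:
  s0 = d.(d.(0 | 0)\{b,c,d} | (b.b.0 + (0 | 0)\{a,b,c})) | =d=> s1
  s1 = d.(0 | 0)\{b,c,d} | (b.b.0 + (0 | 0)\{a,b,c}) | =b=> s2, =d=> s3
  s2 = d.(0 | 0)\{b,c,d} | b.0 | =b=> s4, =d=> s5
  s3 = (0 | 0)\{b,c,d} | (b.b.0 + (0 | 0)\{a,b,c}) | =b=> s5
  s4 = d.(0 | 0)\{b,c,d} | 0 | =d=> s6
  s5 = (0 | 0)\{b,c,d} | b.0 | =b=> s6
  s6 = (0 | 0)\{b,c,d} | 0 | ∅
Q's transition system — 5 states:
  t0 = d.(d.(0 | 0)\{b,c,d} | (b.0 + (0 | 0)\{a,b,c})) | =d=> t1
  t1 = d.(0 | 0)\{b,c,d} | (b.0 + (0 | 0)\{a,b,c}) | =b=> t2, =d=> t3
  t2 = d.(0 | 0)\{b,c,d} | 0 | =d=> t4
  t3 = (0 | 0)\{b,c,d} | (b.0 + (0 | 0)\{a,b,c}) | =b=> t4
  t4 = (0 | 0)\{b,c,d} | 0 | ∅
Trace ⟨dbb⟩ through P, begin at {s0}:
  [1] d ⇒ {s1}
  [2] b ⇒ {s2}
  [3] b ⇒ {s4}
  — P admits the full trace.
Trace ⟨dbb⟩ through Q, begin at {t0}:
  [1] d ⇒ {t1}
  [2] b ⇒ {t2}
  [3] b ⇒ ∅  — Q cannot continue

dbb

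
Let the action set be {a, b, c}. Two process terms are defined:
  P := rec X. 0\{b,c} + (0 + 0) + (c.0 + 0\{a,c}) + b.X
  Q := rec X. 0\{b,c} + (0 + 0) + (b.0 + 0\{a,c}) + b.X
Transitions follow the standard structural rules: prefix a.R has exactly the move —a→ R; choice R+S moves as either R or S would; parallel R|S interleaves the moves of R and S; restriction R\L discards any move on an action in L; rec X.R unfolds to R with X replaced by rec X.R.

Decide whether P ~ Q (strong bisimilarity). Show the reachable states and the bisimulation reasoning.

Reachable graph of P (2 states):
  s0 = rec X. 0\{b,c} + (0 + 0) + (c.0 + 0\{a,c}) + b.X → ··b··> s0, ··c··> s1
  s1 = 0 → ∅
Reachable graph of Q (2 states):
  t0 = rec X. 0\{b,c} + (0 + 0) + (b.0 + 0\{a,c}) + b.X → ··b··> t0, ··b··> t1
  t1 = 0 → ∅
Partition-refinement fixed point:
  B0 = {s0}
  B1 = {s1, t1}
  B2 = {t0}
s0 ∈ B0, t0 ∈ B2 → different blocks

NO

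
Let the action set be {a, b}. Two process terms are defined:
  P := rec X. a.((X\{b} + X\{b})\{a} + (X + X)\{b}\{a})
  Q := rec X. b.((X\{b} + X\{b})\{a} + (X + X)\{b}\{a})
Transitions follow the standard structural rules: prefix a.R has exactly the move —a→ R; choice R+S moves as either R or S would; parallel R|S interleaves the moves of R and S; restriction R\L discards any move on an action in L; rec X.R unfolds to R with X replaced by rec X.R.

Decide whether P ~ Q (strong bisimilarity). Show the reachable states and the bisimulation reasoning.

not bisimilar

P's transition system — 2 states:
  m0 = rec X. a.((X\{b} + X\{b})\{a} + (X + X)\{b}\{a}) → --a--▸ m1
  m1 = ((rec X. a.((X\{b} + X\{b})\{a} + (X + X)\{b}\{a}))\{b} + (rec X. a.((X\{b} + X\{b})\{a} + (X + X)\{b}\{a}))\{b})\{a} + ((rec X. a.((X\{b} + X\{b})\{a} + (X + X)\{b}\{a})) + (rec X. a.((X\{b} + X\{b})\{a} + (X + X)\{b}\{a})))\{b}\{a} → deadlocked
Q's transition system — 2 states:
  n0 = rec X. b.((X\{b} + X\{b})\{a} + (X + X)\{b}\{a}) → --b--▸ n1
  n1 = ((rec X. b.((X\{b} + X\{b})\{a} + (X + X)\{b}\{a}))\{b} + (rec X. b.((X\{b} + X\{b})\{a} + (X + X)\{b}\{a}))\{b})\{a} + ((rec X. b.((X\{b} + X\{b})\{a} + (X + X)\{b}\{a})) + (rec X. b.((X\{b} + X\{b})\{a} + (X + X)\{b}\{a})))\{b}\{a} → deadlocked
Coarsest stable partition (strong bisimilarity classes):
  B0 = {m0}
  B1 = {m1, n1}
  B2 = {n0}
m0 ∈ B0, n0 ∈ B2 → different blocks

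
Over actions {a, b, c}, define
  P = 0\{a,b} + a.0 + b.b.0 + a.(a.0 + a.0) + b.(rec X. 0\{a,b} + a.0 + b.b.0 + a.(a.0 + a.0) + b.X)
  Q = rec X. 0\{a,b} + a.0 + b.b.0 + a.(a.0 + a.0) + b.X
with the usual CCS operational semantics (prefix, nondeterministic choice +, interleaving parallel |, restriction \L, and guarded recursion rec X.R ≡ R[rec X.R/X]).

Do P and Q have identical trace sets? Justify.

traces(P) = traces(Q)

LTS(P): 5 reachable states
  m0 = 0\{a,b} + a.0 + b.b.0 + a.(a.0 + a.0) + b.(rec X. 0\{a,b} + a.0 + b.b.0 + a.(a.0 + a.0) + b.X) → -a-> m1, -a-> m2, -b-> m3, -b-> m4
  m1 = 0 → stopped
  m2 = a.0 + a.0 → -a-> m1
  m3 = b.0 → -b-> m1
  m4 = rec X. 0\{a,b} + a.0 + b.b.0 + a.(a.0 + a.0) + b.X → -a-> m1, -a-> m2, -b-> m3, -b-> m4
LTS(Q): 4 reachable states
  n0 = rec X. 0\{a,b} + a.0 + b.b.0 + a.(a.0 + a.0) + b.X → -a-> n1, -a-> n2, -b-> n0, -b-> n3
  n1 = 0 → stopped
  n2 = a.0 + a.0 → -a-> n1
  n3 = b.0 → -b-> n1
Partition-refinement fixed point:
  B0 = {m0, m4, n0}
  B1 = {m1, n1}
  B2 = {m2, n2}
  B3 = {m3, n3}
m0 ∈ B0, n0 ∈ B0 → same block
Bisimilar ⇒ trace-equivalent.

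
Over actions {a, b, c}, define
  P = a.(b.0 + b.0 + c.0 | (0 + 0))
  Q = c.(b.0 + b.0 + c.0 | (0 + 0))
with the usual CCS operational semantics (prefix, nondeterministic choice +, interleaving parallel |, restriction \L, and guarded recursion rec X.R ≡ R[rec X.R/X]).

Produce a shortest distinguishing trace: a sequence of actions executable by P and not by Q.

a

Reachable graph of P (4 states):
  m0 = a.(b.0 + b.0 + c.0 | (0 + 0)) → -a-> m1
  m1 = b.0 + b.0 + c.0 | (0 + 0) → -b-> m2, -c-> m3
  m2 = 0 → deadlocked
  m3 = 0 | (0 + 0) → deadlocked
Reachable graph of Q (4 states):
  n0 = c.(b.0 + b.0 + c.0 | (0 + 0)) → -c-> n1
  n1 = b.0 + b.0 + c.0 | (0 + 0) → -b-> n2, -c-> n3
  n2 = 0 → deadlocked
  n3 = 0 | (0 + 0) → deadlocked
Trace ⟨a⟩ through P, begin at {m0}:
  step 1 (a): {m1}
  — P admits the full trace.
Trace ⟨a⟩ through Q, begin at {n0}:
  step 1 (a): ∅ (Q stuck)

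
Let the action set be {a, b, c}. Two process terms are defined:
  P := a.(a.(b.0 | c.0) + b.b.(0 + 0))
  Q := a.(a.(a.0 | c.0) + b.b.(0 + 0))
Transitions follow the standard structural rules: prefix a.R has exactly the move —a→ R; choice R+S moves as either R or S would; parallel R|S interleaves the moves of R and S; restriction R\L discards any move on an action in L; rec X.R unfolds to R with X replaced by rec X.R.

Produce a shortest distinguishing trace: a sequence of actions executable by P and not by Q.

aab

Reachable graph of P (8 states):
  u0 = a.(a.(b.0 | c.0) + b.b.(0 + 0)) | —a→ u1
  u1 = a.(b.0 | c.0) + b.b.(0 + 0) | —a→ u2, —b→ u3
  u2 = b.0 | c.0 | —b→ u4, —c→ u5
  u3 = b.(0 + 0) | —b→ u6
  u4 = 0 | c.0 | —c→ u7
  u5 = b.0 | 0 | —b→ u7
  u6 = 0 + 0 | ·
  u7 = 0 | 0 | ·
Reachable graph of Q (8 states):
  v0 = a.(a.(a.0 | c.0) + b.b.(0 + 0)) | —a→ v1
  v1 = a.(a.0 | c.0) + b.b.(0 + 0) | —a→ v2, —b→ v3
  v2 = a.0 | c.0 | —a→ v4, —c→ v5
  v3 = b.(0 + 0) | —b→ v6
  v4 = 0 | c.0 | —c→ v7
  v5 = a.0 | 0 | —a→ v7
  v6 = 0 + 0 | ·
  v7 = 0 | 0 | ·
Trace ⟨aab⟩ through P, begin at {u0}:
  after a @ step 1: {u1}
  after a @ step 2: {u2}
  after b @ step 3: {u4}
  P completes σ.
Trace ⟨aab⟩ through Q, begin at {v0}:
  after a @ step 1: {v1}
  after a @ step 2: {v2}
  after b @ step 3: no successor for Q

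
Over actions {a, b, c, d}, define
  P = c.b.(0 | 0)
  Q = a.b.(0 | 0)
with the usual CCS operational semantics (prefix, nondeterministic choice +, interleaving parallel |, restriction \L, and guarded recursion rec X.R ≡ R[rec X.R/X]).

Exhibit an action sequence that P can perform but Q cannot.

LTS(P): 3 reachable states
  s0 = c.b.(0 | 0) :: --c--▸ s1
  s1 = b.(0 | 0) :: --b--▸ s2
  s2 = 0 | 0 :: stopped
LTS(Q): 3 reachable states
  t0 = a.b.(0 | 0) :: --a--▸ t1
  t1 = b.(0 | 0) :: --b--▸ t2
  t2 = 0 | 0 :: stopped
Executing c from P (initial set {s0}):
  after c @ step 1: {s1}
  — P admits the full trace.
Executing c from Q (initial set {t0}):
  after c @ step 1: no successor for Q

c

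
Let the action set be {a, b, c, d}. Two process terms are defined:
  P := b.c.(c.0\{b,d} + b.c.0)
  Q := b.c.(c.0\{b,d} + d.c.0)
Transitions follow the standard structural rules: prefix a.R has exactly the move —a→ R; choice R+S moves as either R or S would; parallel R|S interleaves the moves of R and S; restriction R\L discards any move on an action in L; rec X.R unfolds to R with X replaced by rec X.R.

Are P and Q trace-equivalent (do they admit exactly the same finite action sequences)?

traces(P) ≠ traces(Q) — witness ⟨bcb⟩

LTS(P): 6 reachable states
  m0 = b.c.(c.0\{b,d} + b.c.0) ⊢ --b--▸ m1
  m1 = c.(c.0\{b,d} + b.c.0) ⊢ --c--▸ m2
  m2 = c.0\{b,d} + b.c.0 ⊢ --b--▸ m3, --c--▸ m4
  m3 = c.0 ⊢ --c--▸ m5
  m4 = 0\{b,d} ⊢ deadlocked
  m5 = 0 ⊢ deadlocked
LTS(Q): 6 reachable states
  n0 = b.c.(c.0\{b,d} + d.c.0) ⊢ --b--▸ n1
  n1 = c.(c.0\{b,d} + d.c.0) ⊢ --c--▸ n2
  n2 = c.0\{b,d} + d.c.0 ⊢ --c--▸ n3, --d--▸ n4
  n3 = 0\{b,d} ⊢ deadlocked
  n4 = c.0 ⊢ --c--▸ n5
  n5 = 0 ⊢ deadlocked
Trace ⟨bcb⟩ through P, begin at {m0}:
  [1] b ⇒ {m1}
  [2] c ⇒ {m2}
  [3] b ⇒ {m3}
  ✓ P
Trace ⟨bcb⟩ through Q, begin at {n0}:
  [1] b ⇒ {n1}
  [2] c ⇒ {n2}
  [3] b ⇒ no successor for Q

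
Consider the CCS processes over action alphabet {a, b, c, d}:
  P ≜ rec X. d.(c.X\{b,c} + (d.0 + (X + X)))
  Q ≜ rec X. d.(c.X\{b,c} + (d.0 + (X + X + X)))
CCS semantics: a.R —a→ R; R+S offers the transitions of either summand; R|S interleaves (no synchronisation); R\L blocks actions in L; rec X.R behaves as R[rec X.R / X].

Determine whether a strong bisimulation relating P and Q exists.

LTS(P): 6 reachable states
  p0 = rec X. d.(c.X\{b,c} + (d.0 + (X + X))) :: -d-> p1
  p1 = c.(rec X. d.(c.X\{b,c} + (d.0 + (X + X))))\{b,c} + (d.0 + ((rec X. d.(c.X\{b,c} + (d.0 + (X + X)))) + (rec X. d.(c.X\{b,c} + (d.0 + (X + X)))))) :: -c-> p2, -d-> p1, -d-> p3
  p2 = (rec X. d.(c.X\{b,c} + (d.0 + (X + X))))\{b,c} :: -d-> p4
  p3 = 0 :: (no moves)
  p4 = (c.(rec X. d.(c.X\{b,c} + (d.0 + (X + X))))\{b,c} + (d.0 + ((rec X. d.(c.X\{b,c} + (d.0 + (X + X)))) + (rec X. d.(c.X\{b,c} + (d.0 + (X + X)))))))\{b,c} :: -d-> p4, -d-> p5
  p5 = 0\{b,c} :: (no moves)
LTS(Q): 6 reachable states
  q0 = rec X. d.(c.X\{b,c} + (d.0 + (X + X + X))) :: -d-> q1
  q1 = c.(rec X. d.(c.X\{b,c} + (d.0 + (X + X + X))))\{b,c} + (d.0 + ((rec X. d.(c.X\{b,c} + (d.0 + (X + X + X)))) + (rec X. d.(c.X\{b,c} + (d.0 + (X + X + X)))) + (rec X. d.(c.X\{b,c} + (d.0 + (X + X + X)))))) :: -c-> q2, -d-> q1, -d-> q3
  q2 = (rec X. d.(c.X\{b,c} + (d.0 + (X + X + X))))\{b,c} :: -d-> q4
  q3 = 0 :: (no moves)
  q4 = (c.(rec X. d.(c.X\{b,c} + (d.0 + (X + X + X))))\{b,c} + (d.0 + ((rec X. d.(c.X\{b,c} + (d.0 + (X + X + X)))) + (rec X. d.(c.X\{b,c} + (d.0 + (X + X + X)))) + (rec X. d.(c.X\{b,c} + (d.0 + (X + X + X)))))))\{b,c} :: -d-> q4, -d-> q5
  q5 = 0\{b,c} :: (no moves)
Partition-refinement fixed point:
  B0 = {p0, q0}
  B1 = {p1, q1}
  B2 = {p3, p5, q3, q5}
  B3 = {p2, q2}
  B4 = {p4, q4}
p0 ∈ B0, q0 ∈ B0 → same block

bisimilar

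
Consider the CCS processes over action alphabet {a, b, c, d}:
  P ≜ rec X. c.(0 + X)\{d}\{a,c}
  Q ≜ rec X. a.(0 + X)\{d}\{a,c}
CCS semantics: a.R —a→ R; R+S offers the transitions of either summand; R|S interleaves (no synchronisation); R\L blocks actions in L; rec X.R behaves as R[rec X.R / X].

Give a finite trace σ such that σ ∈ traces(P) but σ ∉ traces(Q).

P's transition system — 2 states:
  m0 = rec X. c.(0 + X)\{d}\{a,c} has moves -c-> m1
  m1 = (0 + (rec X. c.(0 + X)\{d}\{a,c}))\{d}\{a,c} has moves ∅
Q's transition system — 2 states:
  n0 = rec X. a.(0 + X)\{d}\{a,c} has moves -a-> n1
  n1 = (0 + (rec X. a.(0 + X)\{d}\{a,c}))\{d}\{a,c} has moves ∅
Run σ = ⟨c⟩ on P: start {m0}
  [1] c ⇒ {m1}
  ✓ P
Run σ = ⟨c⟩ on Q: start {n0}
  [1] c ⇒ no successor for Q

c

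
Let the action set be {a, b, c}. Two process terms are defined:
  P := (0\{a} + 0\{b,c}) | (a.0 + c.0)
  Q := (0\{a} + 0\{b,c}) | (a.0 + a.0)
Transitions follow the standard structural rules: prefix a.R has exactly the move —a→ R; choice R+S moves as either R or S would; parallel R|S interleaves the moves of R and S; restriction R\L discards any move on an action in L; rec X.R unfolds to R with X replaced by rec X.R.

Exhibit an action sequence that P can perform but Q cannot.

P's transition system — 2 states:
  p0 = (0\{a} + 0\{b,c}) | (a.0 + c.0) | --a--▸ p1, --c--▸ p1
  p1 = (0\{a} + 0\{b,c}) | 0 | (no moves)
Q's transition system — 2 states:
  q0 = (0\{a} + 0\{b,c}) | (a.0 + a.0) | --a--▸ q1
  q1 = (0\{a} + 0\{b,c}) | 0 | (no moves)
Trace ⟨c⟩ through P, begin at {p0}:
  after c @ step 1: {p1}
  ✓ P
Trace ⟨c⟩ through Q, begin at {q0}:
  after c @ step 1: ∅  — Q cannot continue

c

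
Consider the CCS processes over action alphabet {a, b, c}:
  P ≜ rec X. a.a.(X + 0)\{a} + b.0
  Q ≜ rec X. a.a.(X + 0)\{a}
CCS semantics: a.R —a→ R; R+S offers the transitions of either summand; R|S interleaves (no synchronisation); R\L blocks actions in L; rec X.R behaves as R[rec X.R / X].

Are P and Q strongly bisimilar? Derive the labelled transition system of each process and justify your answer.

NO

Reachable graph of P (5 states):
  p0 = rec X. a.a.(X + 0)\{a} + b.0 | —a→ p1, —b→ p2
  p1 = a.((rec X. a.a.(X + 0)\{a} + b.0) + 0)\{a} | —a→ p3
  p2 = 0 | (no moves)
  p3 = ((rec X. a.a.(X + 0)\{a} + b.0) + 0)\{a} | —b→ p4
  p4 = 0\{a} | (no moves)
Reachable graph of Q (3 states):
  q0 = rec X. a.a.(X + 0)\{a} | —a→ q1
  q1 = a.((rec X. a.a.(X + 0)\{a}) + 0)\{a} | —a→ q2
  q2 = ((rec X. a.a.(X + 0)\{a}) + 0)\{a} | (no moves)
Coarsest stable partition (strong bisimilarity classes):
  B0 = {p0}
  B1 = {p2, p4, q2}
  B2 = {p1}
  B3 = {p3}
  B4 = {q0}
  B5 = {q1}
p0 ∈ B0, q0 ∈ B4 → different blocks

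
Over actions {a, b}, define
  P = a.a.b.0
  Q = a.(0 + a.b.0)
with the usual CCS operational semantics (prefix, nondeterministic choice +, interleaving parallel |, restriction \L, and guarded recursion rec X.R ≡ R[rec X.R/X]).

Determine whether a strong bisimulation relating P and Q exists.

YES

P's transition system — 4 states:
  p0 = a.a.b.0 → —a→ p1
  p1 = a.b.0 → —a→ p2
  p2 = b.0 → —b→ p3
  p3 = 0 → ·
Q's transition system — 4 states:
  q0 = a.(0 + a.b.0) → —a→ q1
  q1 = 0 + a.b.0 → —a→ q2
  q2 = b.0 → —b→ q3
  q3 = 0 → ·
Bisimilarity quotient blocks:
  B0 = {p0, q0}
  B1 = {p1, q1}
  B2 = {p2, q2}
  B3 = {p3, q3}
p0 ∈ B0, q0 ∈ B0 → same block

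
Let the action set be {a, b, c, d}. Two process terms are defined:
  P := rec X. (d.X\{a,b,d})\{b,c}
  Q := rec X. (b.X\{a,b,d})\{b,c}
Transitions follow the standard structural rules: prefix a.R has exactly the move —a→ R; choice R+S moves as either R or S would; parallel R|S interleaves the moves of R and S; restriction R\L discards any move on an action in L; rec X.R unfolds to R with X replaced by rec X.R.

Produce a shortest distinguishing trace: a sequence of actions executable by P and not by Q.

d

P's transition system — 2 states:
  m0 = rec X. (d.X\{a,b,d})\{b,c} → -d-> m1
  m1 = (rec X. (d.X\{a,b,d})\{b,c})\{a,b,d}\{b,c} → deadlocked
Q's transition system — 1 states:
  n0 = rec X. (b.X\{a,b,d})\{b,c} → deadlocked
Executing d from P (initial set {m0}):
  step 1 (d): {m1}
  ✓ P
Executing d from Q (initial set {n0}):
  step 1 (d): ∅  — Q cannot continue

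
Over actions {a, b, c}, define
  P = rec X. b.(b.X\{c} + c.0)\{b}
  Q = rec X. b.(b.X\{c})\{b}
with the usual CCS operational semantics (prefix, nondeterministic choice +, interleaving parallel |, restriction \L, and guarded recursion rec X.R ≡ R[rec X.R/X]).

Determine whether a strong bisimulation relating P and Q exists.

NO

P's transition system — 3 states:
  p0 = rec X. b.(b.X\{c} + c.0)\{b} has moves -b-> p1
  p1 = (b.(rec X. b.(b.X\{c} + c.0)\{b})\{c} + c.0)\{b} has moves -c-> p2
  p2 = 0\{b} has moves deadlocked
Q's transition system — 2 states:
  q0 = rec X. b.(b.X\{c})\{b} has moves -b-> q1
  q1 = (b.(rec X. b.(b.X\{c})\{b})\{c})\{b} has moves deadlocked
Partition-refinement fixed point:
  B0 = {p0}
  B1 = {p1}
  B2 = {p2, q1}
  B3 = {q0}
p0 ∈ B0, q0 ∈ B3 → different blocks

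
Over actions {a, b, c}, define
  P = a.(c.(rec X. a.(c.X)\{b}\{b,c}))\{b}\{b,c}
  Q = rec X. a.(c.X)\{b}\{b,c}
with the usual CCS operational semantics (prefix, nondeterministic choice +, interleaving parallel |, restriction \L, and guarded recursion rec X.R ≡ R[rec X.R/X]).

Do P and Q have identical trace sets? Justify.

YES

Reachable graph of P (2 states):
  p0 = a.(c.(rec X. a.(c.X)\{b}\{b,c}))\{b}\{b,c} has moves =a=> p1
  p1 = (c.(rec X. a.(c.X)\{b}\{b,c}))\{b}\{b,c} has moves (no moves)
Reachable graph of Q (2 states):
  q0 = rec X. a.(c.X)\{b}\{b,c} has moves =a=> q1
  q1 = (c.(rec X. a.(c.X)\{b}\{b,c}))\{b}\{b,c} has moves (no moves)
Partition-refinement fixed point:
  B0 = {p0, q0}
  B1 = {p1, q1}
p0 ∈ B0, q0 ∈ B0 → same block
Bisimilar ⇒ trace-equivalent.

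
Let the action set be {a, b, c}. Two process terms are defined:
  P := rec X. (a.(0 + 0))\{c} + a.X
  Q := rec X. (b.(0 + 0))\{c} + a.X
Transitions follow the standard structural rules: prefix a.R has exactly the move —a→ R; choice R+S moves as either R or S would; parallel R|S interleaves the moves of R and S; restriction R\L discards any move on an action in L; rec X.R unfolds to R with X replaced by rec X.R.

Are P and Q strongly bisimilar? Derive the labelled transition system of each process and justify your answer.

NO

LTS(P): 2 reachable states
  p0 = rec X. (a.(0 + 0))\{c} + a.X → ··a··> p0, ··a··> p1
  p1 = (0 + 0)\{c} → ∅
LTS(Q): 2 reachable states
  q0 = rec X. (b.(0 + 0))\{c} + a.X → ··a··> q0, ··b··> q1
  q1 = (0 + 0)\{c} → ∅
Partition-refinement fixed point:
  B0 = {p0}
  B1 = {p1, q1}
  B2 = {q0}
p0 ∈ B0, q0 ∈ B2 → different blocks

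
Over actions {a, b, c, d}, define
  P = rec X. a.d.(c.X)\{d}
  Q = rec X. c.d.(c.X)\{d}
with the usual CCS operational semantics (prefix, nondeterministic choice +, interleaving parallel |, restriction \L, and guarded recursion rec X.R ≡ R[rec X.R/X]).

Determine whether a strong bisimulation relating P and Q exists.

NO

Reachable graph of P (5 states):
  u0 = rec X. a.d.(c.X)\{d} → —a→ u1
  u1 = d.(c.(rec X. a.d.(c.X)\{d}))\{d} → —d→ u2
  u2 = (c.(rec X. a.d.(c.X)\{d}))\{d} → —c→ u3
  u3 = (rec X. a.d.(c.X)\{d})\{d} → —a→ u4
  u4 = (d.(c.(rec X. a.d.(c.X)\{d}))\{d})\{d} → ∅
Reachable graph of Q (5 states):
  v0 = rec X. c.d.(c.X)\{d} → —c→ v1
  v1 = d.(c.(rec X. c.d.(c.X)\{d}))\{d} → —d→ v2
  v2 = (c.(rec X. c.d.(c.X)\{d}))\{d} → —c→ v3
  v3 = (rec X. c.d.(c.X)\{d})\{d} → —c→ v4
  v4 = (d.(c.(rec X. c.d.(c.X)\{d}))\{d})\{d} → ∅
Bisimilarity quotient blocks:
  B0 = {u0}
  B1 = {u1}
  B2 = {u2}
  B3 = {u3}
  B4 = {u4, v4}
  B5 = {v0}
  B6 = {v1}
  B7 = {v2}
  B8 = {v3}
u0 ∈ B0, v0 ∈ B5 → different blocks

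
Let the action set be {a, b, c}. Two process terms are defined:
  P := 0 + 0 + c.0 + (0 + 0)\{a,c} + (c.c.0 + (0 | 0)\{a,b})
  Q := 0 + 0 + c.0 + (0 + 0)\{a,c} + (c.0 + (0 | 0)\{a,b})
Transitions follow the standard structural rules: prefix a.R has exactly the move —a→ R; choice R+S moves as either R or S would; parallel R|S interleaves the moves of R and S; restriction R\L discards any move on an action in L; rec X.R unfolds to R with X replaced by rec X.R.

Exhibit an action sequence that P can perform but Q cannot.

P's transition system — 3 states:
  p0 = 0 + 0 + c.0 + (0 + 0)\{a,c} + (c.c.0 + (0 | 0)\{a,b}) has moves ··c··> p1, ··c··> p2
  p1 = 0 has moves stopped
  p2 = c.0 has moves ··c··> p1
Q's transition system — 2 states:
  q0 = 0 + 0 + c.0 + (0 + 0)\{a,c} + (c.0 + (0 | 0)\{a,b}) has moves ··c··> q1
  q1 = 0 has moves stopped
Executing cc from P (initial set {p0}):
  [1] c ⇒ {p1, p2}
  [2] c ⇒ {p1}
  — P admits the full trace.
Executing cc from Q (initial set {q0}):
  [1] c ⇒ {q1}
  [2] c ⇒ ∅ (Q stuck)

cc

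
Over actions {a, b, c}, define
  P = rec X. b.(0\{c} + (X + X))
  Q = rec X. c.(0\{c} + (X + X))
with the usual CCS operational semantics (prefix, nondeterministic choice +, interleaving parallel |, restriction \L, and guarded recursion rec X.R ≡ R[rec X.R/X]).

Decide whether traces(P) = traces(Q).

trace-distinct — witness ⟨b⟩

Reachable graph of P (2 states):
  m0 = rec X. b.(0\{c} + (X + X)) ⊢ —b→ m1
  m1 = 0\{c} + ((rec X. b.(0\{c} + (X + X))) + (rec X. b.(0\{c} + (X + X)))) ⊢ —b→ m1
Reachable graph of Q (2 states):
  n0 = rec X. c.(0\{c} + (X + X)) ⊢ —c→ n1
  n1 = 0\{c} + ((rec X. c.(0\{c} + (X + X))) + (rec X. c.(0\{c} + (X + X)))) ⊢ —c→ n1
Trace ⟨b⟩ through P, begin at {m0}:
  step 1 (b): {m1}
  P completes σ.
Trace ⟨b⟩ through Q, begin at {n0}:
  step 1 (b): ∅  — Q cannot continue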